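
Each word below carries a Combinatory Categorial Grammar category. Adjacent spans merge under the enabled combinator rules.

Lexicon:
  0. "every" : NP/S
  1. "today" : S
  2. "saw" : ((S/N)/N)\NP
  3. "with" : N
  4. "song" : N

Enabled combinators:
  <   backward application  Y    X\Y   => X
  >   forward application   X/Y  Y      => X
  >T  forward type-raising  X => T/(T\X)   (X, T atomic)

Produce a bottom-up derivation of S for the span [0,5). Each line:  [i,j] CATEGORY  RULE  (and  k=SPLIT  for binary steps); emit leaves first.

[0,1] NP/S  lex  "every"
[1,2] S  lex  "today"
[0,2] NP  >  k=1
[2,3] ((S/N)/N)\NP  lex  "saw"
[0,3] (S/N)/N  <  k=2
[3,4] N  lex  "with"
[0,4] S/N  >  k=3
[4,5] N  lex  "song"
[0,5] S  >  k=4

[0,5] S   >
  [0,4] S/N   >
    [0,3] (S/N)/N   <
      [0,2] NP   >
        [0,1] "every" : NP/S
        [1,2] "today" : S
      [2,3] "saw" : ((S/N)/N)\NP
    [3,4] "with" : N
  [4,5] "song" : N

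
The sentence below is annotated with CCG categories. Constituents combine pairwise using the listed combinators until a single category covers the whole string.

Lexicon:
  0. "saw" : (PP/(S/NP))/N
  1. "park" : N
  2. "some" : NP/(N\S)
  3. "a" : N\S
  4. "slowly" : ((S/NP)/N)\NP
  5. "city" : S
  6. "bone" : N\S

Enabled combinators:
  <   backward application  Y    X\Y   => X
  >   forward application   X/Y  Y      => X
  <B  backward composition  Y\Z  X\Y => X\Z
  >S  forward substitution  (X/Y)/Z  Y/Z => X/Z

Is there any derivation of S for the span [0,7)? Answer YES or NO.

(PP/(S/NP))/N N NP/(N\S) N\S ((S/NP)/N)\NP S N\S
CKY chart[0,7] = {PP}; S ∉ chart

NO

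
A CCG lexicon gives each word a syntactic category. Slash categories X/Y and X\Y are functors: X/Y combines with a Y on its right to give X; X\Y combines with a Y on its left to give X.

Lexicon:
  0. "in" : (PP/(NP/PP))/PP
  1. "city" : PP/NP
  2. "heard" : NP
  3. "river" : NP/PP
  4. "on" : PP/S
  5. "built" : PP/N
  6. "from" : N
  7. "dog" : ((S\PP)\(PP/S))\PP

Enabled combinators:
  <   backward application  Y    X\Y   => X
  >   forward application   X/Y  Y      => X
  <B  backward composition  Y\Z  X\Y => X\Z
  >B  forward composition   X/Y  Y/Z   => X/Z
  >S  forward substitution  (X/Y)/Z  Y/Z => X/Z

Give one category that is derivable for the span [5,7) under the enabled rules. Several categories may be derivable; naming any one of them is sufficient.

[0,8] S   <
  [0,4] PP   >
    [0,3] PP/(NP/PP)   >
      [0,1] "in" : (PP/(NP/PP))/PP
      [1,3] PP   >
        [1,2] "city" : PP/NP
        [2,3] "heard" : NP
    [3,4] "river" : NP/PP
  [4,8] S\PP   <
    [4,5] "on" : PP/S
    [5,8] (S\PP)\(PP/S)   <
      [5,7] PP   >
        [5,6] "built" : PP/N
        [6,7] "from" : N
      [7,8] "dog" : ((S\PP)\(PP/S))\PP

PP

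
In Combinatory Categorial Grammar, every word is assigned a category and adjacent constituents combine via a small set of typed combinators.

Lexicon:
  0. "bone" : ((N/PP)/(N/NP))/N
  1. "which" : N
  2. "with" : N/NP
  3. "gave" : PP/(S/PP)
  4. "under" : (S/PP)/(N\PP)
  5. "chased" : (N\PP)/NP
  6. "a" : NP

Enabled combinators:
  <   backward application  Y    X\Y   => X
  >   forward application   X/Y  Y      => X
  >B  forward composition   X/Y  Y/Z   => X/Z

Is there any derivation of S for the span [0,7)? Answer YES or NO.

((N/PP)/(N/NP))/N N N/NP PP/(S/PP) (S/PP)/(N\PP) (N\PP)/NP NP
CKY chart[0,7] = {N}; S ∉ chart

NO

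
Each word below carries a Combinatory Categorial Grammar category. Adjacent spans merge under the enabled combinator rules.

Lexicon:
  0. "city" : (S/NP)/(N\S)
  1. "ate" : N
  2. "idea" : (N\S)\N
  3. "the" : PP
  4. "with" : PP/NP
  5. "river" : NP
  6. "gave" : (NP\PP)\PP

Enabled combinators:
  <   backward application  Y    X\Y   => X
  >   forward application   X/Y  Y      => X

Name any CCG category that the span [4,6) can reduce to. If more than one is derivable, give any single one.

PP

[0,7] S   >
  [0,3] S/NP   >
    [0,1] "city" : (S/NP)/(N\S)
    [1,3] N\S   <
      [1,2] "ate" : N
      [2,3] "idea" : (N\S)\N
  [3,7] NP   <
    [3,4] "the" : PP
    [4,7] NP\PP   <
      [4,6] PP   >
        [4,5] "with" : PP/NP
        [5,6] "river" : NP
      [6,7] "gave" : (NP\PP)\PP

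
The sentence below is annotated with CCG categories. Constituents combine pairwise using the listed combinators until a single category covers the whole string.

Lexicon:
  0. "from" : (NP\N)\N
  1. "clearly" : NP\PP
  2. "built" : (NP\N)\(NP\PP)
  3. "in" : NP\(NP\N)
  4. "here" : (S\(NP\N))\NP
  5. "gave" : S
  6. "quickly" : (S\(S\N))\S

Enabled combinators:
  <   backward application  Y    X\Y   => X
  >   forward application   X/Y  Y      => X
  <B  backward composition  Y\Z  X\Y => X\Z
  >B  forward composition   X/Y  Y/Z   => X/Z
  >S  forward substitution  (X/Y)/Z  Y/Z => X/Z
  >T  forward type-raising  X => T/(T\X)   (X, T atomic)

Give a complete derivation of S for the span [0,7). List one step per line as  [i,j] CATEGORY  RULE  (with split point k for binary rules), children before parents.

[0,7] S   <
  [0,5] S\N   <B
    [0,1] "from" : (NP\N)\N
    [1,5] S\(NP\N)   <
      [1,4] NP   <
        [1,3] NP\N   <
          [1,2] "clearly" : NP\PP
          [2,3] "built" : (NP\N)\(NP\PP)
        [3,4] "in" : NP\(NP\N)
      [4,5] "here" : (S\(NP\N))\NP
  [5,7] S\(S\N)   <
    [5,6] "gave" : S
    [6,7] "quickly" : (S\(S\N))\S

[0,1] (NP\N)\N  lex  "from"
[1,2] NP\PP  lex  "clearly"
[2,3] (NP\N)\(NP\PP)  lex  "built"
[1,3] NP\N  <  k=2
[3,4] NP\(NP\N)  lex  "in"
[1,4] NP  <  k=3
[4,5] (S\(NP\N))\NP  lex  "here"
[1,5] S\(NP\N)  <  k=4
[0,5] S\N  <B  k=1
[5,6] S  lex  "gave"
[6,7] (S\(S\N))\S  lex  "quickly"
[5,7] S\(S\N)  <  k=6
[0,7] S  <  k=5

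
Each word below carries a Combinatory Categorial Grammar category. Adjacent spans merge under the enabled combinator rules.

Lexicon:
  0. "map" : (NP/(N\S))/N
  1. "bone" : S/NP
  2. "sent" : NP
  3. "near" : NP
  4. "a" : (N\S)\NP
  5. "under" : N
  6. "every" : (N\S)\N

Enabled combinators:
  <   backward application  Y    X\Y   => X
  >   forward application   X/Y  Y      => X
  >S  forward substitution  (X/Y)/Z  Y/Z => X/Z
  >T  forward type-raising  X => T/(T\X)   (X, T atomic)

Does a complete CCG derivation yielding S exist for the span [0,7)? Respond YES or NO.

(NP/(N\S))/N S/NP NP NP (N\S)\NP N (N\S)\N
CKY chart[0,7] = {N/(N\NP), NP, NP/(NP\NP), PP/(PP\NP), S/(S\NP)}; S ∉ chart

NO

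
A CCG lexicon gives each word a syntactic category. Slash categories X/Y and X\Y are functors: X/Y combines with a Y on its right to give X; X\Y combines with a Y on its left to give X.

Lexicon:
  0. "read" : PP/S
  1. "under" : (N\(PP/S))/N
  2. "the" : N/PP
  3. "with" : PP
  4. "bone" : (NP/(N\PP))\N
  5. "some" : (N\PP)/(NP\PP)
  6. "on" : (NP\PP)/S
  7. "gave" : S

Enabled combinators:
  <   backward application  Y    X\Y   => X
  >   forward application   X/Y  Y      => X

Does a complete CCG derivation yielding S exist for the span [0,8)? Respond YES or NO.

NO

PP/S (N\(PP/S))/N N/PP PP (NP/(N\PP))\N (N\PP)/(NP\PP) (NP\PP)/S S
CKY chart[0,8] = {NP}; S ∉ chart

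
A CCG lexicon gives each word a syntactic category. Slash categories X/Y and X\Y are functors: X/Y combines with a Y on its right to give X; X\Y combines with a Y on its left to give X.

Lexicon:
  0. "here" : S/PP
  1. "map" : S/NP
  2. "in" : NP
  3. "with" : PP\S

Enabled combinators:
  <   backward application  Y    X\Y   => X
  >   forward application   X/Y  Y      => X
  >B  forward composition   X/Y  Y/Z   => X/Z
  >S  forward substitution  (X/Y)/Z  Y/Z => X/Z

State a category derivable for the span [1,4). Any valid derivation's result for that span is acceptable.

PP

[0,4] S   >
  [0,1] "here" : S/PP
  [1,4] PP   <
    [1,3] S   >
      [1,2] "map" : S/NP
      [2,3] "in" : NP
    [3,4] "with" : PP\S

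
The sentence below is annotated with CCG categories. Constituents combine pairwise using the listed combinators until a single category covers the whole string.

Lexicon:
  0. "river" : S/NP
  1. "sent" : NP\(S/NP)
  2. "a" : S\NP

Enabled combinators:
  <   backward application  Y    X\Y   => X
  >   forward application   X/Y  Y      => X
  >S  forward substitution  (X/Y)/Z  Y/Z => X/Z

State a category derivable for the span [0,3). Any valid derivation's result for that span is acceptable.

S

[0,3] S   <
  [0,2] NP   <
    [0,1] "river" : S/NP
    [1,2] "sent" : NP\(S/NP)
  [2,3] "a" : S\NP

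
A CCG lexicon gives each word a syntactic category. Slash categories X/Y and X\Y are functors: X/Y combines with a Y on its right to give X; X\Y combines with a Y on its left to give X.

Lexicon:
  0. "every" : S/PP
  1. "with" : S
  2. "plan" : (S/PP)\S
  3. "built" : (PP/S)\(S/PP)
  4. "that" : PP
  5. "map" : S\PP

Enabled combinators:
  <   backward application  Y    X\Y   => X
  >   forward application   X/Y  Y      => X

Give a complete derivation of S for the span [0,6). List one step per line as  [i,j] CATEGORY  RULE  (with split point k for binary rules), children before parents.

[0,6] S   >
  [0,1] "every" : S/PP
  [1,6] PP   >
    [1,4] PP/S   <
      [1,3] S/PP   <
        [1,2] "with" : S
        [2,3] "plan" : (S/PP)\S
      [3,4] "built" : (PP/S)\(S/PP)
    [4,6] S   <
      [4,5] "that" : PP
      [5,6] "map" : S\PP

[0,1] S/PP  lex  "every"
[1,2] S  lex  "with"
[2,3] (S/PP)\S  lex  "plan"
[1,3] S/PP  <  k=2
[3,4] (PP/S)\(S/PP)  lex  "built"
[1,4] PP/S  <  k=3
[4,5] PP  lex  "that"
[5,6] S\PP  lex  "map"
[4,6] S  <  k=5
[1,6] PP  >  k=4
[0,6] S  >  k=1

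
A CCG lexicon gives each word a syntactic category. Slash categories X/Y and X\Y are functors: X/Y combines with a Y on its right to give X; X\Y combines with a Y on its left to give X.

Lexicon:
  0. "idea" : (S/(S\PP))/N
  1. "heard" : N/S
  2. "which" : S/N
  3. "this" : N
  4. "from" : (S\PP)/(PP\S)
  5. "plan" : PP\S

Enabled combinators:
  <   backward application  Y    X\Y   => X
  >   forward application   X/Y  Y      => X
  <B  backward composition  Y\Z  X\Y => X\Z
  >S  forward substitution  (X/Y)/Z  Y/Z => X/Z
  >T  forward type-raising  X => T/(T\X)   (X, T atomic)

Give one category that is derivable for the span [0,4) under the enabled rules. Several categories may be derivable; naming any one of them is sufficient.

[0,6] S   >
  [0,4] S/(S\PP)   >
    [0,1] "idea" : (S/(S\PP))/N
    [1,4] N   >
      [1,2] "heard" : N/S
      [2,4] S   >
        [2,3] "which" : S/N
        [3,4] "this" : N
  [4,6] S\PP   >
    [4,5] "from" : (S\PP)/(PP\S)
    [5,6] "plan" : PP\S

S/(S\PP)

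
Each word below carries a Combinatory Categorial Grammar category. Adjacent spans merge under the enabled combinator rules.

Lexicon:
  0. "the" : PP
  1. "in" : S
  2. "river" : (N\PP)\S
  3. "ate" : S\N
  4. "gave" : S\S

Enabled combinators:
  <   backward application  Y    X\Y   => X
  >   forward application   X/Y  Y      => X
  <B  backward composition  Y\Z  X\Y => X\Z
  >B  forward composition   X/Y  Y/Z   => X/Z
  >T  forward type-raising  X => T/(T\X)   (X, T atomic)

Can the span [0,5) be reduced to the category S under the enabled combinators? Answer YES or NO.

YES

[0,5] S   <
  [0,3] N   <
    [0,1] "the" : PP
    [1,3] N\PP   <
      [1,2] "in" : S
      [2,3] "river" : (N\PP)\S
  [3,5] S\N   <B
    [3,4] "ate" : S\N
    [4,5] "gave" : S\S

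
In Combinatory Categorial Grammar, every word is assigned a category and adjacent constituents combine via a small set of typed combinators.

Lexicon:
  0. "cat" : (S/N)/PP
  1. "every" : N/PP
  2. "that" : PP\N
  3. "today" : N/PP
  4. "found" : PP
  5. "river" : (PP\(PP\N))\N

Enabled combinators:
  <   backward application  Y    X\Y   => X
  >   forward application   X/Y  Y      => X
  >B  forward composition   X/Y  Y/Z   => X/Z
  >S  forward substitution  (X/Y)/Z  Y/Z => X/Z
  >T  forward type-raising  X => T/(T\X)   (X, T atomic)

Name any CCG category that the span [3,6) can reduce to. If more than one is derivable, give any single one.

[0,6] S   >
  [0,2] S/PP   >S
    [0,1] "cat" : (S/N)/PP
    [1,2] "every" : N/PP
  [2,6] PP   <
    [2,3] "that" : PP\N
    [3,6] PP\(PP\N)   <
      [3,5] N   >
        [3,4] "today" : N/PP
        [4,5] "found" : PP
      [5,6] "river" : (PP\(PP\N))\N

PP\(PP\N)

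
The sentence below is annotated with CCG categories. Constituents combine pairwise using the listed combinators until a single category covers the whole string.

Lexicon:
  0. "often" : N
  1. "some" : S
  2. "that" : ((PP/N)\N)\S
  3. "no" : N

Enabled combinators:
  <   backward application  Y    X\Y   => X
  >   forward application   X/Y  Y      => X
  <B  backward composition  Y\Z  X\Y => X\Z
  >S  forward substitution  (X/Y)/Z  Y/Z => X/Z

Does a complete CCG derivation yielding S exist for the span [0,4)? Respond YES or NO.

N S ((PP/N)\N)\S N
CKY chart[0,4] = {PP}; S ∉ chart

NO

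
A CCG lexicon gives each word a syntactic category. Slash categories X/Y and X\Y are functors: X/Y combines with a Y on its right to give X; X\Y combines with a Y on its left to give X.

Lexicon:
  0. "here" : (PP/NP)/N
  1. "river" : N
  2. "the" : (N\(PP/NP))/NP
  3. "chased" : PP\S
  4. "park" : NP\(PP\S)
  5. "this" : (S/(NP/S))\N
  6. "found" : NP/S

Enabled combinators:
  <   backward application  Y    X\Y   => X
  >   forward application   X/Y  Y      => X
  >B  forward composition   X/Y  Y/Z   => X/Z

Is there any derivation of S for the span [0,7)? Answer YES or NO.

[0,7] S   >
  [0,6] S/(NP/S)   <
    [0,5] N   <
      [0,2] PP/NP   >
        [0,1] "here" : (PP/NP)/N
        [1,2] "river" : N
      [2,5] N\(PP/NP)   >
        [2,3] "the" : (N\(PP/NP))/NP
        [3,5] NP   <
          [3,4] "chased" : PP\S
          [4,5] "park" : NP\(PP\S)
    [5,6] "this" : (S/(NP/S))\N
  [6,7] "found" : NP/S

YES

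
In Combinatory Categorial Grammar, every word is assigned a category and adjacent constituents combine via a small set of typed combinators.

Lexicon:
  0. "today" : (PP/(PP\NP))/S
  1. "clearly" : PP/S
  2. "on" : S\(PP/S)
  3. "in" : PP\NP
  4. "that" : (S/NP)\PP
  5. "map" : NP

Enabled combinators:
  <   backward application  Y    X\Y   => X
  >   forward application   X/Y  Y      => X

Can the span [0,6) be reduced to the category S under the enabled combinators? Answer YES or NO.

[0,6] S   >
  [0,5] S/NP   <
    [0,4] PP   >
      [0,3] PP/(PP\NP)   >
        [0,1] "today" : (PP/(PP\NP))/S
        [1,3] S   <
          [1,2] "clearly" : PP/S
          [2,3] "on" : S\(PP/S)
      [3,4] "in" : PP\NP
    [4,5] "that" : (S/NP)\PP
  [5,6] "map" : NP

YES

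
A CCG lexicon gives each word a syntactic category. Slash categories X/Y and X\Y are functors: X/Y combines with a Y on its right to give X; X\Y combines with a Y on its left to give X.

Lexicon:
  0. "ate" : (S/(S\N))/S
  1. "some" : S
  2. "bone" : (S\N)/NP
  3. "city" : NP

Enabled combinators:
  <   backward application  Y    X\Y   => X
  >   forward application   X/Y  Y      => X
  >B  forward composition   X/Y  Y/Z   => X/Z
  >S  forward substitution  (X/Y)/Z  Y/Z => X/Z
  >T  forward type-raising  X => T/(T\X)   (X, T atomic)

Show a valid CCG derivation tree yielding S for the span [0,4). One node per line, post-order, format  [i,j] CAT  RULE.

[0,1] (S/(S\N))/S  lex  "ate"
[1,2] S  lex  "some"
[0,2] S/(S\N)  >  k=1
[2,3] (S\N)/NP  lex  "bone"
[3,4] NP  lex  "city"
[2,4] S\N  >  k=3
[0,4] S  >  k=2

[0,4] S   >
  [0,2] S/(S\N)   >
    [0,1] "ate" : (S/(S\N))/S
    [1,2] "some" : S
  [2,4] S\N   >
    [2,3] "bone" : (S\N)/NP
    [3,4] "city" : NP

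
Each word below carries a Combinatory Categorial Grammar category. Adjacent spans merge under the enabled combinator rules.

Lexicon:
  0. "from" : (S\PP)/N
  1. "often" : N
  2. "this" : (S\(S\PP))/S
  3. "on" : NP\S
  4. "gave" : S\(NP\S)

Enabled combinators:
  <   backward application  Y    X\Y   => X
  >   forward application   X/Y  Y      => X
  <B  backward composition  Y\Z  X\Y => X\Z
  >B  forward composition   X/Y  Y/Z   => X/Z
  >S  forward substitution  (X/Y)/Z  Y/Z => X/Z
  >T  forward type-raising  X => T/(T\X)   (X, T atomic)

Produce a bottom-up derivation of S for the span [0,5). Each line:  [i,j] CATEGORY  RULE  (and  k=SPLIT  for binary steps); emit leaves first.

[0,1] (S\PP)/N  lex  "from"
[1,2] N  lex  "often"
[0,2] S\PP  >  k=1
[2,3] (S\(S\PP))/S  lex  "this"
[3,4] NP\S  lex  "on"
[4,5] S\(NP\S)  lex  "gave"
[3,5] S  <  k=4
[2,5] S\(S\PP)  >  k=3
[0,5] S  <  k=2

[0,5] S   <
  [0,2] S\PP   >
    [0,1] "from" : (S\PP)/N
    [1,2] "often" : N
  [2,5] S\(S\PP)   >
    [2,3] "this" : (S\(S\PP))/S
    [3,5] S   <
      [3,4] "on" : NP\S
      [4,5] "gave" : S\(NP\S)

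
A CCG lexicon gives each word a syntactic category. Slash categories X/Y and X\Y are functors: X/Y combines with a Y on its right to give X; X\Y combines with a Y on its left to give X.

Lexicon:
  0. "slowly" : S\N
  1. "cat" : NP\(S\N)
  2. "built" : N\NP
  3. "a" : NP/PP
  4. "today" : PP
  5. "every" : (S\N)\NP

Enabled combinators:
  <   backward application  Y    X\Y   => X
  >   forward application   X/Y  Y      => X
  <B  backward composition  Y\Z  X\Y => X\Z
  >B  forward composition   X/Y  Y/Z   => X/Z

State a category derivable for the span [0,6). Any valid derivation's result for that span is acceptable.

S

[0,6] S   <
  [0,3] N   <
    [0,2] NP   <
      [0,1] "slowly" : S\N
      [1,2] "cat" : NP\(S\N)
    [2,3] "built" : N\NP
  [3,6] S\N   <
    [3,5] NP   >
      [3,4] "a" : NP/PP
      [4,5] "today" : PP
    [5,6] "every" : (S\N)\NP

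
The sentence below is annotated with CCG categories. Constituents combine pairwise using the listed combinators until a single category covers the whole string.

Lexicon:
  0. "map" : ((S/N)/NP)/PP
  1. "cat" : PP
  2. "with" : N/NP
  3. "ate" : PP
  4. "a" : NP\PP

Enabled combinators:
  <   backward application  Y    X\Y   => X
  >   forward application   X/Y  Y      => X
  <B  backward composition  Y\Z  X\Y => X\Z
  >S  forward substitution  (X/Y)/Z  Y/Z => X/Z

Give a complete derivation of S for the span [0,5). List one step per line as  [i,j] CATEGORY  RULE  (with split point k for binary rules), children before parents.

[0,1] ((S/N)/NP)/PP  lex  "map"
[1,2] PP  lex  "cat"
[0,2] (S/N)/NP  >  k=1
[2,3] N/NP  lex  "with"
[0,3] S/NP  >S  k=2
[3,4] PP  lex  "ate"
[4,5] NP\PP  lex  "a"
[3,5] NP  <  k=4
[0,5] S  >  k=3

[0,5] S   >
  [0,3] S/NP   >S
    [0,2] (S/N)/NP   >
      [0,1] "map" : ((S/N)/NP)/PP
      [1,2] "cat" : PP
    [2,3] "with" : N/NP
  [3,5] NP   <
    [3,4] "ate" : PP
    [4,5] "a" : NP\PP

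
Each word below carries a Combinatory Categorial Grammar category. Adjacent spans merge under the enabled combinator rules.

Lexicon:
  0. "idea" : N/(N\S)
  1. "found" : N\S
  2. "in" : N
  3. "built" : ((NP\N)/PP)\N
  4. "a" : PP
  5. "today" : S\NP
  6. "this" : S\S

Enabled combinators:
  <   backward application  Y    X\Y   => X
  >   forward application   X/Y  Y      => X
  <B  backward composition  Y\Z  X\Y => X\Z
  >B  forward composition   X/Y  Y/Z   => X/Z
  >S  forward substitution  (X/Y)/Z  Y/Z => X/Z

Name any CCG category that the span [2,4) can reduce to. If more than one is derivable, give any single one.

[0,7] S   <
  [0,5] NP   <
    [0,2] N   >
      [0,1] "idea" : N/(N\S)
      [1,2] "found" : N\S
    [2,5] NP\N   >
      [2,4] (NP\N)/PP   <
        [2,3] "in" : N
        [3,4] "built" : ((NP\N)/PP)\N
      [4,5] "a" : PP
  [5,7] S\NP   <B
    [5,6] "today" : S\NP
    [6,7] "this" : S\S

(NP\N)/PP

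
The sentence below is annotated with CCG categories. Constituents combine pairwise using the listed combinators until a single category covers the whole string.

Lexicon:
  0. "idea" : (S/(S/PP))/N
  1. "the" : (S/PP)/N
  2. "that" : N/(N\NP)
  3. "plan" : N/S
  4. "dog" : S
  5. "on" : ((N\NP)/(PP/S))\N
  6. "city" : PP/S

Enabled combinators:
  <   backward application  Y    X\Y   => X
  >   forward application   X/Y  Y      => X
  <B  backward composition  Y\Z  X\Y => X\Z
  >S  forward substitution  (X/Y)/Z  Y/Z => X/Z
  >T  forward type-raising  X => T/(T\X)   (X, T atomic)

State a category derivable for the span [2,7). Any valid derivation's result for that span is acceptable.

N

[0,7] S   >
  [0,2] S/N   >S
    [0,1] "idea" : (S/(S/PP))/N
    [1,2] "the" : (S/PP)/N
  [2,7] N   >
    [2,3] "that" : N/(N\NP)
    [3,7] N\NP   >
      [3,6] (N\NP)/(PP/S)   <
        [3,5] N   >
          [3,4] "plan" : N/S
          [4,5] "dog" : S
        [5,6] "on" : ((N\NP)/(PP/S))\N
      [6,7] "city" : PP/S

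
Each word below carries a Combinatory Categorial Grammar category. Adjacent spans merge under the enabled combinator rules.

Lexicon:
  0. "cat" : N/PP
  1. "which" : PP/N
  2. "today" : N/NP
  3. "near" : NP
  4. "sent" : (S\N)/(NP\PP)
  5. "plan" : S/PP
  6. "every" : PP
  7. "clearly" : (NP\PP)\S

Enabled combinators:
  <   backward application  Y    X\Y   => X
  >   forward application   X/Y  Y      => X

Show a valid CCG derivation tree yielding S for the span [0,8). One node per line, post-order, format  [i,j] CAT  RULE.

[0,1] N/PP  lex  "cat"
[1,2] PP/N  lex  "which"
[2,3] N/NP  lex  "today"
[3,4] NP  lex  "near"
[2,4] N  >  k=3
[1,4] PP  >  k=2
[0,4] N  >  k=1
[4,5] (S\N)/(NP\PP)  lex  "sent"
[5,6] S/PP  lex  "plan"
[6,7] PP  lex  "every"
[5,7] S  >  k=6
[7,8] (NP\PP)\S  lex  "clearly"
[5,8] NP\PP  <  k=7
[4,8] S\N  >  k=5
[0,8] S  <  k=4

[0,8] S   <
  [0,4] N   >
    [0,1] "cat" : N/PP
    [1,4] PP   >
      [1,2] "which" : PP/N
      [2,4] N   >
        [2,3] "today" : N/NP
        [3,4] "near" : NP
  [4,8] S\N   >
    [4,5] "sent" : (S\N)/(NP\PP)
    [5,8] NP\PP   <
      [5,7] S   >
        [5,6] "plan" : S/PP
        [6,7] "every" : PP
      [7,8] "clearly" : (NP\PP)\S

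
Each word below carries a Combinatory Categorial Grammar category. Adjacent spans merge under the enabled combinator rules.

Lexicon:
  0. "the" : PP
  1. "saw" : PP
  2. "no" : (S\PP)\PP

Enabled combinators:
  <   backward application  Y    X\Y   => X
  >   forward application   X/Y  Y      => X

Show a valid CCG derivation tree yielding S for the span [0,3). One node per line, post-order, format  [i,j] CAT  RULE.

[0,3] S   <
  [0,1] "the" : PP
  [1,3] S\PP   <
    [1,2] "saw" : PP
    [2,3] "no" : (S\PP)\PP

[0,1] PP  lex  "the"
[1,2] PP  lex  "saw"
[2,3] (S\PP)\PP  lex  "no"
[1,3] S\PP  <  k=2
[0,3] S  <  k=1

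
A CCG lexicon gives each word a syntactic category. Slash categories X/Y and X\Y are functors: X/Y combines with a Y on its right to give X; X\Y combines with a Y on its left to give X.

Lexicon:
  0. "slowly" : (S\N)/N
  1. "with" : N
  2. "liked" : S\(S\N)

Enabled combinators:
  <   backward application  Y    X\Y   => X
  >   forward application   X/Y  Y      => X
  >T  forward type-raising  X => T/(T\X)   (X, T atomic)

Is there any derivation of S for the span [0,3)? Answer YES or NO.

[0,3] S   <
  [0,2] S\N   >
    [0,1] "slowly" : (S\N)/N
    [1,2] "with" : N
  [2,3] "liked" : S\(S\N)

YES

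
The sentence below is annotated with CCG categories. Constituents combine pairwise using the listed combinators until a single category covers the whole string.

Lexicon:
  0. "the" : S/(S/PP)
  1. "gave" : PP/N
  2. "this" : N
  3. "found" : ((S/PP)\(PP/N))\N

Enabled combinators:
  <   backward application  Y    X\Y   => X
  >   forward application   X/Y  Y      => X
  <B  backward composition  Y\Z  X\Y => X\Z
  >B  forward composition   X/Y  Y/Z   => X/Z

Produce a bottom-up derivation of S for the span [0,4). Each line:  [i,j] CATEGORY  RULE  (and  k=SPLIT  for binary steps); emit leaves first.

[0,1] S/(S/PP)  lex  "the"
[1,2] PP/N  lex  "gave"
[2,3] N  lex  "this"
[3,4] ((S/PP)\(PP/N))\N  lex  "found"
[2,4] (S/PP)\(PP/N)  <  k=3
[1,4] S/PP  <  k=2
[0,4] S  >  k=1

[0,4] S   >
  [0,1] "the" : S/(S/PP)
  [1,4] S/PP   <
    [1,2] "gave" : PP/N
    [2,4] (S/PP)\(PP/N)   <
      [2,3] "this" : N
      [3,4] "found" : ((S/PP)\(PP/N))\N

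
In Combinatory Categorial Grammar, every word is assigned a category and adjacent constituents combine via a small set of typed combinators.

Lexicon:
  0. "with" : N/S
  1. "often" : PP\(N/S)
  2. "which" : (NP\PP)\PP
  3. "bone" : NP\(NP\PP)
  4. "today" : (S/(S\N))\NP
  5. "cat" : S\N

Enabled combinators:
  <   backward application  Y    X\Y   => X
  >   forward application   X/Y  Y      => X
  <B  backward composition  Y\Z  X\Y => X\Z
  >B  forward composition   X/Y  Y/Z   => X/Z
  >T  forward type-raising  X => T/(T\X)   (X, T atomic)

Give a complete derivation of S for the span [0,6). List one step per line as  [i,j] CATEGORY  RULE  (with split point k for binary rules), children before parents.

[0,1] N/S  lex  "with"
[1,2] PP\(N/S)  lex  "often"
[0,2] PP  <  k=1
[2,3] (NP\PP)\PP  lex  "which"
[0,3] NP\PP  <  k=2
[3,4] NP\(NP\PP)  lex  "bone"
[0,4] NP  <  k=3
[4,5] (S/(S\N))\NP  lex  "today"
[0,5] S/(S\N)  <  k=4
[5,6] S\N  lex  "cat"
[0,6] S  >  k=5

[0,6] S   >
  [0,5] S/(S\N)   <
    [0,4] NP   <
      [0,3] NP\PP   <
        [0,2] PP   <
          [0,1] "with" : N/S
          [1,2] "often" : PP\(N/S)
        [2,3] "which" : (NP\PP)\PP
      [3,4] "bone" : NP\(NP\PP)
    [4,5] "today" : (S/(S\N))\NP
  [5,6] "cat" : S\N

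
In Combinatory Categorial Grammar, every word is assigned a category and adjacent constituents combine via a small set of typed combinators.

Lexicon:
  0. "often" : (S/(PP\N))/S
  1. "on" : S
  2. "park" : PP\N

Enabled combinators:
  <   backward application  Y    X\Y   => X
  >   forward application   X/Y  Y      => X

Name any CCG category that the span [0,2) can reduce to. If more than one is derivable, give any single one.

[0,3] S   >
  [0,2] S/(PP\N)   >
    [0,1] "often" : (S/(PP\N))/S
    [1,2] "on" : S
  [2,3] "park" : PP\N

S/(PP\N)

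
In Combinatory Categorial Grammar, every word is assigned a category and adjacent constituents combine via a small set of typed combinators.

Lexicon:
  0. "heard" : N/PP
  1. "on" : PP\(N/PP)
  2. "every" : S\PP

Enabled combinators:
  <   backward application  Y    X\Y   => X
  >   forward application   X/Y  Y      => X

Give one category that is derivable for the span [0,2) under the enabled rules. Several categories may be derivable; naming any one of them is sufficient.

PP

[0,3] S   <
  [0,2] PP   <
    [0,1] "heard" : N/PP
    [1,2] "on" : PP\(N/PP)
  [2,3] "every" : S\PP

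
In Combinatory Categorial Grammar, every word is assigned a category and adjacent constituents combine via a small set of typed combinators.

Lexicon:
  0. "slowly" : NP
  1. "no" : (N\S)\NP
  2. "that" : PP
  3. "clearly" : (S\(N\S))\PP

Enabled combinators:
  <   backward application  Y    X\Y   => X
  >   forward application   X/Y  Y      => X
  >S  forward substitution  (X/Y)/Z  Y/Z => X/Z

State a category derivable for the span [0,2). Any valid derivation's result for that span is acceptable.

[0,4] S   <
  [0,2] N\S   <
    [0,1] "slowly" : NP
    [1,2] "no" : (N\S)\NP
  [2,4] S\(N\S)   <
    [2,3] "that" : PP
    [3,4] "clearly" : (S\(N\S))\PP

N\S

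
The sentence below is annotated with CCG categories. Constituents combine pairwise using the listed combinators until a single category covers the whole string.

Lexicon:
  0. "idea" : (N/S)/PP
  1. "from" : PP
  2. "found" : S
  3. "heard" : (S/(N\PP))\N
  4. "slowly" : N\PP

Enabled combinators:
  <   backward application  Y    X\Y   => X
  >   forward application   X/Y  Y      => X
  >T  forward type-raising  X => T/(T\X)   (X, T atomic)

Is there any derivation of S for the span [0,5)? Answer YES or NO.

YES

[0,5] S   >
  [0,4] S/(N\PP)   <
    [0,3] N   >
      [0,2] N/S   >
        [0,1] "idea" : (N/S)/PP
        [1,2] "from" : PP
      [2,3] "found" : S
    [3,4] "heard" : (S/(N\PP))\N
  [4,5] "slowly" : N\PP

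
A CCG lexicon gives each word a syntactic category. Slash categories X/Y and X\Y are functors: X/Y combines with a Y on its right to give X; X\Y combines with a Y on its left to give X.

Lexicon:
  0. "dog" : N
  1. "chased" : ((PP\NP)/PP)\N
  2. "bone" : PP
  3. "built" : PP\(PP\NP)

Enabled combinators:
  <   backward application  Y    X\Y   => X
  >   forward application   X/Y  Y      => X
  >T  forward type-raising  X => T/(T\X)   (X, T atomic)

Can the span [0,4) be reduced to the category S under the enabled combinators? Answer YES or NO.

N ((PP\NP)/PP)\N PP PP\(PP\NP)
CKY chart[0,4] = {N/(N\PP), NP/(NP\PP), PP, PP/(PP\PP), S/(S\PP)}; S ∉ chart

NO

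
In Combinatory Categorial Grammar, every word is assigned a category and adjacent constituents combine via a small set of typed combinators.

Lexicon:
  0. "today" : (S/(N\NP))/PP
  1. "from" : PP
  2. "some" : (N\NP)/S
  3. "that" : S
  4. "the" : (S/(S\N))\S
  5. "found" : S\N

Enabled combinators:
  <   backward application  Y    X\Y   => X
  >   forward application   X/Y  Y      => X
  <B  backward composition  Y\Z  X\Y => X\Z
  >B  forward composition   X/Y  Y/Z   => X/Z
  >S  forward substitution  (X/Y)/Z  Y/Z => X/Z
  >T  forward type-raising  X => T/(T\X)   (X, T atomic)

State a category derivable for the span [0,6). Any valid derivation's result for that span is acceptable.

[0,6] S   >
  [0,2] S/(N\NP)   >
    [0,1] "today" : (S/(N\NP))/PP
    [1,2] "from" : PP
  [2,6] N\NP   >
    [2,3] "some" : (N\NP)/S
    [3,6] S   >
      [3,5] S/(S\N)   <
        [3,4] "that" : S
        [4,5] "the" : (S/(S\N))\S
      [5,6] "found" : S\N

S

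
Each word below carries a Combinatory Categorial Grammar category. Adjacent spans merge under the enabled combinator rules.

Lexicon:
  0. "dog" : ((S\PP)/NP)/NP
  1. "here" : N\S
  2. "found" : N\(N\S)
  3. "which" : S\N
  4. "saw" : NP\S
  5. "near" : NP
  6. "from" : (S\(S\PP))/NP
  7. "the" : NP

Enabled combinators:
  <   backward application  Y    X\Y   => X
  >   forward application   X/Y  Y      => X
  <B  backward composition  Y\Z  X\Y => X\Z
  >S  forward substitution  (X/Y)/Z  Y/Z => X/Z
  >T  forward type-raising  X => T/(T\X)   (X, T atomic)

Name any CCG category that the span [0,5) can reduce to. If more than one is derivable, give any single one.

(S\PP)/NP

[0,8] S   <
  [0,6] S\PP   >
    [0,5] (S\PP)/NP   >
      [0,1] "dog" : ((S\PP)/NP)/NP
      [1,5] NP   <
        [1,4] S   <
          [1,3] N   <
            [1,2] "here" : N\S
            [2,3] "found" : N\(N\S)
          [3,4] "which" : S\N
        [4,5] "saw" : NP\S
    [5,6] "near" : NP
  [6,8] S\(S\PP)   >
    [6,7] "from" : (S\(S\PP))/NP
    [7,8] "the" : NP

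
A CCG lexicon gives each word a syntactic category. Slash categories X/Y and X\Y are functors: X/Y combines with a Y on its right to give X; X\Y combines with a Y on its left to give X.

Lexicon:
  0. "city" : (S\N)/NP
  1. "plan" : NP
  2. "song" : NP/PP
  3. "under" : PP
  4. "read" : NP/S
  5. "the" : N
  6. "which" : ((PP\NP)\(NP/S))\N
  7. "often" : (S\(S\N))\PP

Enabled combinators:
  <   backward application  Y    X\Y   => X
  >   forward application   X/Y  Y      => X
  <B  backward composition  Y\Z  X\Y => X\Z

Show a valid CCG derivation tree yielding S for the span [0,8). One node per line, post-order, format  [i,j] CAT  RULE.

[0,8] S   <
  [0,2] S\N   >
    [0,1] "city" : (S\N)/NP
    [1,2] "plan" : NP
  [2,8] S\(S\N)   <
    [2,7] PP   <
      [2,4] NP   >
        [2,3] "song" : NP/PP
        [3,4] "under" : PP
      [4,7] PP\NP   <
        [4,5] "read" : NP/S
        [5,7] (PP\NP)\(NP/S)   <
          [5,6] "the" : N
          [6,7] "which" : ((PP\NP)\(NP/S))\N
    [7,8] "often" : (S\(S\N))\PP

[0,1] (S\N)/NP  lex  "city"
[1,2] NP  lex  "plan"
[0,2] S\N  >  k=1
[2,3] NP/PP  lex  "song"
[3,4] PP  lex  "under"
[2,4] NP  >  k=3
[4,5] NP/S  lex  "read"
[5,6] N  lex  "the"
[6,7] ((PP\NP)\(NP/S))\N  lex  "which"
[5,7] (PP\NP)\(NP/S)  <  k=6
[4,7] PP\NP  <  k=5
[2,7] PP  <  k=4
[7,8] (S\(S\N))\PP  lex  "often"
[2,8] S\(S\N)  <  k=7
[0,8] S  <  k=2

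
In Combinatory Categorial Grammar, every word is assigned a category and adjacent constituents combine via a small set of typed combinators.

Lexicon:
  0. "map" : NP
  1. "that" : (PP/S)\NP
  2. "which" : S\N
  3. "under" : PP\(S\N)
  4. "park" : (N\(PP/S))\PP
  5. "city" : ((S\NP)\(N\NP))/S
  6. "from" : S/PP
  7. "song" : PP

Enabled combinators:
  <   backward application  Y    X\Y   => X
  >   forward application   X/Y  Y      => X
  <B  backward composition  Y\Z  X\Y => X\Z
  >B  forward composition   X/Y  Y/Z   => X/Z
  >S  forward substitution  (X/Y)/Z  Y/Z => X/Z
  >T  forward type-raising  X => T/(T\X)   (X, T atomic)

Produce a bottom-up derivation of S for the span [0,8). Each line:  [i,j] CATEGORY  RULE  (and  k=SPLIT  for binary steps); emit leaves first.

[0,1] NP  lex  "map"
[1,2] (PP/S)\NP  lex  "that"
[2,3] S\N  lex  "which"
[3,4] PP\(S\N)  lex  "under"
[2,4] PP  <  k=3
[4,5] (N\(PP/S))\PP  lex  "park"
[2,5] N\(PP/S)  <  k=4
[1,5] N\NP  <B  k=2
[5,6] ((S\NP)\(N\NP))/S  lex  "city"
[6,7] S/PP  lex  "from"
[7,8] PP  lex  "song"
[6,8] S  >  k=7
[5,8] (S\NP)\(N\NP)  >  k=6
[1,8] S\NP  <  k=5
[0,8] S  <  k=1

[0,8] S   <
  [0,1] "map" : NP
  [1,8] S\NP   <
    [1,5] N\NP   <B
      [1,2] "that" : (PP/S)\NP
      [2,5] N\(PP/S)   <
        [2,4] PP   <
          [2,3] "which" : S\N
          [3,4] "under" : PP\(S\N)
        [4,5] "park" : (N\(PP/S))\PP
    [5,8] (S\NP)\(N\NP)   >
      [5,6] "city" : ((S\NP)\(N\NP))/S
      [6,8] S   >
        [6,7] "from" : S/PP
        [7,8] "song" : PP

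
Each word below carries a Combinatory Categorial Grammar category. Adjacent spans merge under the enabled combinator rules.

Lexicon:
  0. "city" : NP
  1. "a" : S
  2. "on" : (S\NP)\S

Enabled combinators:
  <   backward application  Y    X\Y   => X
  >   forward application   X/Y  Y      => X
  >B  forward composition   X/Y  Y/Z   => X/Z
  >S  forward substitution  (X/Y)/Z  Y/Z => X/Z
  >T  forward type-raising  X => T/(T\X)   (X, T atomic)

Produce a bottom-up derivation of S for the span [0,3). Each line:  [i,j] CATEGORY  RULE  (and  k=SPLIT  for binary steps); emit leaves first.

[0,3] S   <
  [0,1] "city" : NP
  [1,3] S\NP   <
    [1,2] "a" : S
    [2,3] "on" : (S\NP)\S

[0,1] NP  lex  "city"
[1,2] S  lex  "a"
[2,3] (S\NP)\S  lex  "on"
[1,3] S\NP  <  k=2
[0,3] S  <  k=1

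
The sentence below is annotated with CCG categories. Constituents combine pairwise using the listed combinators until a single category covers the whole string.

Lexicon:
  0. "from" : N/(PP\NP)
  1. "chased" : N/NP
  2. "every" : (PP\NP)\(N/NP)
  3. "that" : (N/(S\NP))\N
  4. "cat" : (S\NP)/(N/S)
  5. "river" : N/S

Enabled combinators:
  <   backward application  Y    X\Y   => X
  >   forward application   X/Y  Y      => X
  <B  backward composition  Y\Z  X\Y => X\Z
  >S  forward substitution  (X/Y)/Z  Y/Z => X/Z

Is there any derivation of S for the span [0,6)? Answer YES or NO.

NO

N/(PP\NP) N/NP (PP\NP)\(N/NP) (N/(S\NP))\N (S\NP)/(N/S) N/S
CKY chart[0,6] = {N}; S ∉ chart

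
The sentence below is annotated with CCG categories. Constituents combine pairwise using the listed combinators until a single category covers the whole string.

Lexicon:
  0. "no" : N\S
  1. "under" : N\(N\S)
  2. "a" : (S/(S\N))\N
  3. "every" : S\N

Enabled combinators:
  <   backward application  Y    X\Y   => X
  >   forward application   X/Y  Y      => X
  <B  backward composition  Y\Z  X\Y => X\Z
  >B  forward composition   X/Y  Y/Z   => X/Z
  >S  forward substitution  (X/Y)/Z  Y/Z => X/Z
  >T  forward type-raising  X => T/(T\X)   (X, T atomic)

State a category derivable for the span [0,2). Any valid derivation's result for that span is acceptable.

N

[0,4] S   >
  [0,3] S/(S\N)   <
    [0,2] N   <
      [0,1] "no" : N\S
      [1,2] "under" : N\(N\S)
    [2,3] "a" : (S/(S\N))\N
  [3,4] "every" : S\N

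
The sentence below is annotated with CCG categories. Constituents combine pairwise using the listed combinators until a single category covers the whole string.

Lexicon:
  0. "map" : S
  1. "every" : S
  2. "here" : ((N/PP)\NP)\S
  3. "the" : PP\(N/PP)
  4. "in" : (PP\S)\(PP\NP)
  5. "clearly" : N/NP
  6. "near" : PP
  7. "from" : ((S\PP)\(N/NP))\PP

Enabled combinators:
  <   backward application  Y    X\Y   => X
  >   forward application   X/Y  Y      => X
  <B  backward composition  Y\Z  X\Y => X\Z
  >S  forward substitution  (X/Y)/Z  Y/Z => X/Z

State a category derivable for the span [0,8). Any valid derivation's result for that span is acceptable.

S

[0,8] S   <
  [0,5] PP   <
    [0,1] "map" : S
    [1,5] PP\S   <
      [1,4] PP\NP   <B
        [1,3] (N/PP)\NP   <
          [1,2] "every" : S
          [2,3] "here" : ((N/PP)\NP)\S
        [3,4] "the" : PP\(N/PP)
      [4,5] "in" : (PP\S)\(PP\NP)
  [5,8] S\PP   <
    [5,6] "clearly" : N/NP
    [6,8] (S\PP)\(N/NP)   <
      [6,7] "near" : PP
      [7,8] "from" : ((S\PP)\(N/NP))\PP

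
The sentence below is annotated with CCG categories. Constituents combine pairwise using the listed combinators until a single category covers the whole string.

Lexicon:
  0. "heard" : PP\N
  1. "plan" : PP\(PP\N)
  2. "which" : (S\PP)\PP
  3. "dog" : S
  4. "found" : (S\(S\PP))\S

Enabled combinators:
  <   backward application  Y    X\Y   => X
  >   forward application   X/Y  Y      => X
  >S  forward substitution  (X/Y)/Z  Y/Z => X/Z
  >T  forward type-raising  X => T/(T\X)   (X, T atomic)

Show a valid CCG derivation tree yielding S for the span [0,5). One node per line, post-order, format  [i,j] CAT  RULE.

[0,1] PP\N  lex  "heard"
[1,2] PP\(PP\N)  lex  "plan"
[0,2] PP  <  k=1
[2,3] (S\PP)\PP  lex  "which"
[0,3] S\PP  <  k=2
[3,4] S  lex  "dog"
[4,5] (S\(S\PP))\S  lex  "found"
[3,5] S\(S\PP)  <  k=4
[0,5] S  <  k=3

[0,5] S   <
  [0,3] S\PP   <
    [0,2] PP   <
      [0,1] "heard" : PP\N
      [1,2] "plan" : PP\(PP\N)
    [2,3] "which" : (S\PP)\PP
  [3,5] S\(S\PP)   <
    [3,4] "dog" : S
    [4,5] "found" : (S\(S\PP))\S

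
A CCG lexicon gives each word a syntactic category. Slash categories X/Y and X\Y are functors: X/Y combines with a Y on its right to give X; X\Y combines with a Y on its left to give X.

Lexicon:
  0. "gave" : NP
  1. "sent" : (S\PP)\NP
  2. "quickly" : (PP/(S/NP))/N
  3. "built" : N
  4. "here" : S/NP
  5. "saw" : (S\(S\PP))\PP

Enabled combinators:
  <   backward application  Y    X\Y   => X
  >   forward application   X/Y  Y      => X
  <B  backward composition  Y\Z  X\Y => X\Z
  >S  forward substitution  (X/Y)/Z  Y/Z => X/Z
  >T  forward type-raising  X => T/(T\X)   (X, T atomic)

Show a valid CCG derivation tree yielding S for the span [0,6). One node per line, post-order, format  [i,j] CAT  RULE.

[0,6] S   <
  [0,2] S\PP   <
    [0,1] "gave" : NP
    [1,2] "sent" : (S\PP)\NP
  [2,6] S\(S\PP)   <
    [2,5] PP   >
      [2,4] PP/(S/NP)   >
        [2,3] "quickly" : (PP/(S/NP))/N
        [3,4] "built" : N
      [4,5] "here" : S/NP
    [5,6] "saw" : (S\(S\PP))\PP

[0,1] NP  lex  "gave"
[1,2] (S\PP)\NP  lex  "sent"
[0,2] S\PP  <  k=1
[2,3] (PP/(S/NP))/N  lex  "quickly"
[3,4] N  lex  "built"
[2,4] PP/(S/NP)  >  k=3
[4,5] S/NP  lex  "here"
[2,5] PP  >  k=4
[5,6] (S\(S\PP))\PP  lex  "saw"
[2,6] S\(S\PP)  <  k=5
[0,6] S  <  k=2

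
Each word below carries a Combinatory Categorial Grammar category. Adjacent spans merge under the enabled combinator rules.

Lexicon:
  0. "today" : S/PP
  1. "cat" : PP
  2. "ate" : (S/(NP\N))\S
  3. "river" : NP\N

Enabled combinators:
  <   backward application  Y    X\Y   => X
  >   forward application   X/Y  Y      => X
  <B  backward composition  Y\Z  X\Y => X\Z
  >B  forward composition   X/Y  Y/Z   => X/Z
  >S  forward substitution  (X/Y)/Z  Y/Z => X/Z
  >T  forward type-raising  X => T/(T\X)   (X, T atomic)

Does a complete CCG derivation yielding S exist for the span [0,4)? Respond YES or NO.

[0,4] S   >
  [0,3] S/(NP\N)   <
    [0,2] S   >
      [0,1] "today" : S/PP
      [1,2] "cat" : PP
    [2,3] "ate" : (S/(NP\N))\S
  [3,4] "river" : NP\N

YES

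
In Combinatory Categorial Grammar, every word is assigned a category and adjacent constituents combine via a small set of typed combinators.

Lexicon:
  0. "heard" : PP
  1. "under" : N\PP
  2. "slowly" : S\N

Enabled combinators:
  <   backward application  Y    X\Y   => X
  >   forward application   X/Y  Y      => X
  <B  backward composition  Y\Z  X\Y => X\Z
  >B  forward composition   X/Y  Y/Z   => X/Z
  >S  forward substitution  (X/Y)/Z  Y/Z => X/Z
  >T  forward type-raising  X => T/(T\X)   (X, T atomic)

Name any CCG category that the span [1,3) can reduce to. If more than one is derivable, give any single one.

[0,3] S   <
  [0,1] "heard" : PP
  [1,3] S\PP   <B
    [1,2] "under" : N\PP
    [2,3] "slowly" : S\N

S\PP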